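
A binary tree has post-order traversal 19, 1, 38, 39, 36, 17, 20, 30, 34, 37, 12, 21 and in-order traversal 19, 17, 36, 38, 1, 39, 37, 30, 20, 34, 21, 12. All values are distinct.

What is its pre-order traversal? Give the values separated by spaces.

21 37 17 19 36 39 38 1 34 30 20 12

The last element of post-order is the root; it splits in-order into left and right subtrees.
Root 21: left subtree has 10 nodes {19, 17, 36, 38, 1, 39, 37, 30, 20, 34}, right has 1 {12}.
  Root 37: left subtree has 6 nodes {19, 17, 36, 38, 1, 39}, right has 3 {30, 20, 34}.
    Root 17: left subtree has 1 node {19}, right has 4 {36, 38, 1, 39}.
      Root 36: left subtree has 0 nodes { }, right has 3 {38, 1, 39}.
        Root 39: left subtree has 2 nodes {38, 1}, right has 0 { }.
          Root 38: left subtree has 0 nodes { }, right has 1 {1}.
    Root 34: left subtree has 2 nodes {30, 20}, right has 0 { }.
      Root 30: left subtree has 0 nodes { }, right has 1 {20}.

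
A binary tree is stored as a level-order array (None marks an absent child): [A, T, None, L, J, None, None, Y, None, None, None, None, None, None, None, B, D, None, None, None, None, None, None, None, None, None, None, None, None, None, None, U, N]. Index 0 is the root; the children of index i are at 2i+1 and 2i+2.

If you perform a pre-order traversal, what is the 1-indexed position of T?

Pre-order visits the node, then its left subtree, then its right subtree.
Visit A.
At A: go left to T.
  Visit T.
  At T: go left to L.
    Visit L.
    At L: go left to Y.
      Visit Y.
      At Y: go left to B.
        Visit B.
        At B: go left to U.
          U is a leaf — visit U.
        At B: go right to N.
          N is a leaf — visit N.
      At Y: go right to D.
        D is a leaf — visit D.
    At L: no right child.
  At T: go right to J.
    J is a leaf — visit J.
At A: no right child.
Full pre-order sequence: A, T, L, Y, B, U, N, D, J.

2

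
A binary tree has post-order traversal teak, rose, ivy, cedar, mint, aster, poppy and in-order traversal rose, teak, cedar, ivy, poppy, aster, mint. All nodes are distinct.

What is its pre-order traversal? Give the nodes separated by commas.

The last element of post-order is the root; it splits in-order into left and right subtrees.
Root poppy: left subtree has 4 nodes {rose, teak, cedar, ivy}, right has 2 {aster, mint}.
  Root cedar: left subtree has 2 nodes {rose, teak}, right has 1 {ivy}.
    Root rose: left subtree has 0 nodes { }, right has 1 {teak}.
  Root aster: left subtree has 0 nodes { }, right has 1 {mint}.

poppy, cedar, rose, teak, ivy, aster, mint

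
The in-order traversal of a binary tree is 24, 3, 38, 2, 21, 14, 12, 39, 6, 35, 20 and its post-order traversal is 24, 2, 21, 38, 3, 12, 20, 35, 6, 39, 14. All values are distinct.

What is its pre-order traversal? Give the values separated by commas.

14, 3, 24, 38, 21, 2, 39, 12, 6, 35, 20

The last element of post-order is the root; it splits in-order into left and right subtrees.
Root 14: left subtree has 5 nodes {24, 3, 38, 2, 21}, right has 5 {12, 39, 6, 35, 20}.
  Root 3: left subtree has 1 node {24}, right has 3 {38, 2, 21}.
    Root 38: left subtree has 0 nodes { }, right has 2 {2, 21}.
      Root 21: left subtree has 1 node {2}, right has 0 { }.
  Root 39: left subtree has 1 node {12}, right has 3 {6, 35, 20}.
    Root 6: left subtree has 0 nodes { }, right has 2 {35, 20}.
      Root 35: left subtree has 0 nodes { }, right has 1 {20}.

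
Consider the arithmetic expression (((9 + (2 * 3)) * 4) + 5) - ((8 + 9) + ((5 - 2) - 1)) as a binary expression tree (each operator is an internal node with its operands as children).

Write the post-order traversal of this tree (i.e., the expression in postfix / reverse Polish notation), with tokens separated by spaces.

9 2 3 * + 4 * 5 + 8 9 + 5 2 - 1 - + -

Post-order on an expression tree gives postfix notation: for each operator, emit left operand, right operand, then the operator.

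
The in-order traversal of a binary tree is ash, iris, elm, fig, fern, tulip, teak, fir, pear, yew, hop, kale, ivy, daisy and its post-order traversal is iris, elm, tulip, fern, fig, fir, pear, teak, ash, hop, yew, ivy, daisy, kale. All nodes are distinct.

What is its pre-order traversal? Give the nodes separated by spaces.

kale yew ash teak fig elm iris fern tulip pear fir hop daisy ivy

The last element of post-order is the root; it splits in-order into left and right subtrees.
Root kale: left subtree has 11 nodes {ash, iris, elm, fig, fern, tulip, teak, fir, pear, yew, hop}, right has 2 {ivy, daisy}.
  Root yew: left subtree has 9 nodes {ash, iris, elm, fig, fern, tulip, teak, fir, pear}, right has 1 {hop}.
    Root ash: left subtree has 0 nodes { }, right has 8 {iris, elm, fig, fern, tulip, teak, fir, pear}.
      Root teak: left subtree has 5 nodes {iris, elm, fig, fern, tulip}, right has 2 {fir, pear}.
        Root fig: left subtree has 2 nodes {iris, elm}, right has 2 {fern, tulip}.
          Root elm: left subtree has 1 node {iris}, right has 0 { }.
          Root fern: left subtree has 0 nodes { }, right has 1 {tulip}.
        Root pear: left subtree has 1 node {fir}, right has 0 { }.
  Root daisy: left subtree has 1 node {ivy}, right has 0 { }.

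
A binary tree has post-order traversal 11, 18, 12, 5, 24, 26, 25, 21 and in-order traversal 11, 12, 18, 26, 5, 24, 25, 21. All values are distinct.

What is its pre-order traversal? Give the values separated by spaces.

The last element of post-order is the root; it splits in-order into left and right subtrees.
Root 21: left subtree has 7 nodes {11, 12, 18, 26, 5, 24, 25}, right has 0 { }.
  Root 25: left subtree has 6 nodes {11, 12, 18, 26, 5, 24}, right has 0 { }.
    Root 26: left subtree has 3 nodes {11, 12, 18}, right has 2 {5, 24}.
      Root 12: left subtree has 1 node {11}, right has 1 {18}.
      Root 24: left subtree has 1 node {5}, right has 0 { }.

21 25 26 12 11 18 24 5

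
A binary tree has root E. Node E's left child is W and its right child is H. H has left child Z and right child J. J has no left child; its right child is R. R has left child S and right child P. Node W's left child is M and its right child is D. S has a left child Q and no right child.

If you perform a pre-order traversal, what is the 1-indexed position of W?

Pre-order visits the node, then its left subtree, then its right subtree.
Visit E.
At E: go left to W.
  Visit W.
  At W: go left to M.
    M is a leaf — visit M.
  At W: go right to D.
    D is a leaf — visit D.
At E: go right to H.
  Visit H.
  At H: go left to Z.
    Z is a leaf — visit Z.
  At H: go right to J.
    Visit J.
    At J: no left child.
    At J: go right to R.
      Visit R.
      At R: go left to S.
        Visit S.
        At S: go left to Q.
          Q is a leaf — visit Q.
        At S: no right child.
      At R: go right to P.
        P is a leaf — visit P.
Full pre-order sequence: E, W, M, D, H, Z, J, R, S, Q, P.

2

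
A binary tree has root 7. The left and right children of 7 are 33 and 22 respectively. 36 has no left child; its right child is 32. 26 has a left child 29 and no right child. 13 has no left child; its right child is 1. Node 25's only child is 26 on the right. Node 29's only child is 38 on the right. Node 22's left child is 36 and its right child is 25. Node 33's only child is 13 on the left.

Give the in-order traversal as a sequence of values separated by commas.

In-order visits the left subtree, then the node, then the right subtree.
At 7: go left to 33.
  At 33: go left to 13.
    At 13: no left child.
    Visit 13.
    At 13: go right to 1.
      1 is a leaf — visit 1.
  Visit 33.
  At 33: no right child.
Visit 7.
At 7: go right to 22.
  At 22: go left to 36.
    At 36: no left child.
    Visit 36.
    At 36: go right to 32.
      32 is a leaf — visit 32.
  Visit 22.
  At 22: go right to 25.
    At 25: no left child.
    Visit 25.
    At 25: go right to 26.
      At 26: go left to 29.
        At 29: no left child.
        Visit 29.
        At 29: go right to 38.
          38 is a leaf — visit 38.
      Visit 26.
      At 26: no right child.

13, 1, 33, 7, 36, 32, 22, 25, 29, 38, 26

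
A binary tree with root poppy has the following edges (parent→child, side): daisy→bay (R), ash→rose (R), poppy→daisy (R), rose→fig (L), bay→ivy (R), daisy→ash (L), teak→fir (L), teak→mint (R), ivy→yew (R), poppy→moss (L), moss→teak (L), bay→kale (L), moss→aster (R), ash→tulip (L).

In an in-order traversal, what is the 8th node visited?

In-order visits the left subtree, then the node, then the right subtree.
At poppy: go left to moss.
  At moss: go left to teak.
    At teak: go left to fir.
      fir is a leaf — visit fir.
    Visit teak.
    At teak: go right to mint.
      mint is a leaf — visit mint.
  Visit moss.
  At moss: go right to aster.
    aster is a leaf — visit aster.
Visit poppy.
At poppy: go right to daisy.
  At daisy: go left to ash.
    At ash: go left to tulip.
      tulip is a leaf — visit tulip.
    Visit ash.
    At ash: go right to rose.
      At rose: go left to fig.
        fig is a leaf — visit fig.
      Visit rose.
      At rose: no right child.
  Visit daisy.
  At daisy: go right to bay.
    At bay: go left to kale.
      kale is a leaf — visit kale.
    Visit bay.
    At bay: go right to ivy.
      At ivy: no left child.
      Visit ivy.
      At ivy: go right to yew.
        yew is a leaf — visit yew.
Full in-order sequence: fir, teak, mint, moss, aster, poppy, tulip, ash, fig, rose, daisy, kale, bay, ivy, yew.

ash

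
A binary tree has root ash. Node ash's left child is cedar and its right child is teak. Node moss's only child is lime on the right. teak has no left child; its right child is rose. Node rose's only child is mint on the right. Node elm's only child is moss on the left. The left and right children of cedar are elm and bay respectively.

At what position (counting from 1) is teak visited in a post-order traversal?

Post-order visits the left subtree, then the right subtree, then the node.
At ash: go left to cedar.
  At cedar: go left to elm.
    At elm: go left to moss.
      At moss: no left child.
      At moss: go right to lime.
        lime is a leaf — visit lime.
      Visit moss.
    At elm: no right child.
    Visit elm.
  At cedar: go right to bay.
    bay is a leaf — visit bay.
  Visit cedar.
At ash: go right to teak.
  At teak: no left child.
  At teak: go right to rose.
    At rose: no left child.
    At rose: go right to mint.
      mint is a leaf — visit mint.
    Visit rose.
  Visit teak.
Visit ash.
Full post-order sequence: lime, moss, elm, bay, cedar, mint, rose, teak, ash.

8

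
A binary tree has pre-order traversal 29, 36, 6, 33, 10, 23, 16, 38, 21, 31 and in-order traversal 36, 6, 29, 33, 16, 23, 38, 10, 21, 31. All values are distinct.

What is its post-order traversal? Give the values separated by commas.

6, 36, 16, 38, 23, 31, 21, 10, 33, 29

The first element of pre-order is the root; it splits in-order into left and right subtrees.
Root 29: left subtree has 2 nodes {36, 6}, right has 7 {33, 16, 23, 38, 10, 21, 31}.
  Root 36: left subtree has 0 nodes { }, right has 1 {6}.
  Root 33: left subtree has 0 nodes { }, right has 6 {16, 23, 38, 10, 21, 31}.
    Root 10: left subtree has 3 nodes {16, 23, 38}, right has 2 {21, 31}.
      Root 23: left subtree has 1 node {16}, right has 1 {38}.
      Root 21: left subtree has 0 nodes { }, right has 1 {31}.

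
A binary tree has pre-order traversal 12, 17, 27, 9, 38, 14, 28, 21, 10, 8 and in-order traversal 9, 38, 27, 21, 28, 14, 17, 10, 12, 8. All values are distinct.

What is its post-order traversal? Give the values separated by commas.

The first element of pre-order is the root; it splits in-order into left and right subtrees.
Root 12: left subtree has 8 nodes {9, 38, 27, 21, 28, 14, 17, 10}, right has 1 {8}.
  Root 17: left subtree has 6 nodes {9, 38, 27, 21, 28, 14}, right has 1 {10}.
    Root 27: left subtree has 2 nodes {9, 38}, right has 3 {21, 28, 14}.
      Root 9: left subtree has 0 nodes { }, right has 1 {38}.
      Root 14: left subtree has 2 nodes {21, 28}, right has 0 { }.
        Root 28: left subtree has 1 node {21}, right has 0 { }.

38, 9, 21, 28, 14, 27, 10, 17, 8, 12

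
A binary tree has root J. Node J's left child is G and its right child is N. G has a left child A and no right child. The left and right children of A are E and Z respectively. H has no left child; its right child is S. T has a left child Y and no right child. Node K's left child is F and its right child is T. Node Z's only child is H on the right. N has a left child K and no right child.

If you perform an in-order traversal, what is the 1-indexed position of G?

In-order visits the left subtree, then the node, then the right subtree.
At J: go left to G.
  At G: go left to A.
    At A: go left to E.
      E is a leaf — visit E.
    Visit A.
    At A: go right to Z.
      At Z: no left child.
      Visit Z.
      At Z: go right to H.
        At H: no left child.
        Visit H.
        At H: go right to S.
          S is a leaf — visit S.
  Visit G.
  At G: no right child.
Visit J.
At J: go right to N.
  At N: go left to K.
    At K: go left to F.
      F is a leaf — visit F.
    Visit K.
    At K: go right to T.
      At T: go left to Y.
        Y is a leaf — visit Y.
      Visit T.
      At T: no right child.
  Visit N.
  At N: no right child.
Full in-order sequence: E, A, Z, H, S, G, J, F, K, Y, T, N.

6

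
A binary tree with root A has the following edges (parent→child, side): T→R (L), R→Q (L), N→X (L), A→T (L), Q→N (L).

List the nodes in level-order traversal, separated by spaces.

A T R Q N X

Level-order visits nodes level by level from the root, left to right within each level.
Level 0: A
Level 1: T
Level 2: R
Level 3: Q
Level 4: N
Level 5: X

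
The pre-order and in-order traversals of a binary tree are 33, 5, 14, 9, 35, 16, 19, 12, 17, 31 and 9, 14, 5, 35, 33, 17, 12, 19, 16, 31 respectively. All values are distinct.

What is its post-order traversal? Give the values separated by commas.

The first element of pre-order is the root; it splits in-order into left and right subtrees.
Root 33: left subtree has 4 nodes {9, 14, 5, 35}, right has 5 {17, 12, 19, 16, 31}.
  Root 5: left subtree has 2 nodes {9, 14}, right has 1 {35}.
    Root 14: left subtree has 1 node {9}, right has 0 { }.
  Root 16: left subtree has 3 nodes {17, 12, 19}, right has 1 {31}.
    Root 19: left subtree has 2 nodes {17, 12}, right has 0 { }.
      Root 12: left subtree has 1 node {17}, right has 0 { }.

9, 14, 35, 5, 17, 12, 19, 31, 16, 33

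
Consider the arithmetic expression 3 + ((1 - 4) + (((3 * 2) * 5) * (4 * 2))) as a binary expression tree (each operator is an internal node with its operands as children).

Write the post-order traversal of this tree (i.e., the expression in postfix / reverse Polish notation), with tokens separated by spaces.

3 1 4 - 3 2 * 5 * 4 2 * * + +

Post-order on an expression tree gives postfix notation: for each operator, emit left operand, right operand, then the operator.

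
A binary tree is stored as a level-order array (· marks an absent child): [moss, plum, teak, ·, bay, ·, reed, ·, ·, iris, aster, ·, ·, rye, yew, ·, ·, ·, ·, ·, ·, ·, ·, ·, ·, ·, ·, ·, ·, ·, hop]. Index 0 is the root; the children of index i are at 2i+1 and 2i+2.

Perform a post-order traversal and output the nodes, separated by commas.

iris, aster, bay, plum, rye, hop, yew, reed, teak, moss

Post-order visits the left subtree, then the right subtree, then the node.
At moss: go left to plum.
  At plum: no left child.
  At plum: go right to bay.
    At bay: go left to iris.
      iris is a leaf — visit iris.
    At bay: go right to aster.
      aster is a leaf — visit aster.
    Visit bay.
  Visit plum.
At moss: go right to teak.
  At teak: no left child.
  At teak: go right to reed.
    At reed: go left to rye.
      rye is a leaf — visit rye.
    At reed: go right to yew.
      At yew: no left child.
      At yew: go right to hop.
        hop is a leaf — visit hop.
      Visit yew.
    Visit reed.
  Visit teak.
Visit moss.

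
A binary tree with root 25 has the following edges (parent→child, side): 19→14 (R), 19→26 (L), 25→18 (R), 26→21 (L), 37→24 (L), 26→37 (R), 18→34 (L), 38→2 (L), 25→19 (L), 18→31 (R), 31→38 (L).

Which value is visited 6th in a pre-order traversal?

24

Pre-order visits the node, then its left subtree, then its right subtree.
Visit 25.
At 25: go left to 19.
  Visit 19.
  At 19: go left to 26.
    Visit 26.
    At 26: go left to 21.
      21 is a leaf — visit 21.
    At 26: go right to 37.
      Visit 37.
      At 37: go left to 24.
        24 is a leaf — visit 24.
      At 37: no right child.
  At 19: go right to 14.
    14 is a leaf — visit 14.
At 25: go right to 18.
  Visit 18.
  At 18: go left to 34.
    34 is a leaf — visit 34.
  At 18: go right to 31.
    Visit 31.
    At 31: go left to 38.
      Visit 38.
      At 38: go left to 2.
        2 is a leaf — visit 2.
      At 38: no right child.
    At 31: no right child.
Full pre-order sequence: 25, 19, 26, 21, 37, 24, 14, 18, 34, 31, 38, 2.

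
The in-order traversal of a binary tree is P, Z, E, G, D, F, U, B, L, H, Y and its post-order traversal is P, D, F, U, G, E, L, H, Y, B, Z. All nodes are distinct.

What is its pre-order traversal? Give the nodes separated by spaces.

The last element of post-order is the root; it splits in-order into left and right subtrees.
Root Z: left subtree has 1 node {P}, right has 9 {E, G, D, F, U, B, L, H, Y}.
  Root B: left subtree has 5 nodes {E, G, D, F, U}, right has 3 {L, H, Y}.
    Root E: left subtree has 0 nodes { }, right has 4 {G, D, F, U}.
      Root G: left subtree has 0 nodes { }, right has 3 {D, F, U}.
        Root U: left subtree has 2 nodes {D, F}, right has 0 { }.
          Root F: left subtree has 1 node {D}, right has 0 { }.
    Root Y: left subtree has 2 nodes {L, H}, right has 0 { }.
      Root H: left subtree has 1 node {L}, right has 0 { }.

Z P B E G U F D Y H L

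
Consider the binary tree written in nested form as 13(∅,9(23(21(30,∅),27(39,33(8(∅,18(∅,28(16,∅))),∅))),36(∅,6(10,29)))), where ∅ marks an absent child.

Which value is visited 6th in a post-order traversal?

18

Post-order visits the left subtree, then the right subtree, then the node.
At 13: no left child.
At 13: go right to 9.
  At 9: go left to 23.
    At 23: go left to 21.
      At 21: go left to 30.
        30 is a leaf — visit 30.
      At 21: no right child.
      Visit 21.
    At 23: go right to 27.
      At 27: go left to 39.
        39 is a leaf — visit 39.
      At 27: go right to 33.
        At 33: go left to 8.
          At 8: no left child.
          At 8: go right to 18.
            At 18: no left child.
            At 18: go right to 28.
              At 28: go left to 16.
                16 is a leaf — visit 16.
              At 28: no right child.
              Visit 28.
            Visit 18.
          Visit 8.
        At 33: no right child.
        Visit 33.
      Visit 27.
    Visit 23.
  At 9: go right to 36.
    At 36: no left child.
    At 36: go right to 6.
      At 6: go left to 10.
        10 is a leaf — visit 10.
      At 6: go right to 29.
        29 is a leaf — visit 29.
      Visit 6.
    Visit 36.
  Visit 9.
Visit 13.
Full post-order sequence: 30, 21, 39, 16, 28, 18, 8, 33, 27, 23, 10, 29, 6, 36, 9, 13.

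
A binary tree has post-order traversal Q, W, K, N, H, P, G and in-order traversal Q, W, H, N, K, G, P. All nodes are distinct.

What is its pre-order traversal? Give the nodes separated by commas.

The last element of post-order is the root; it splits in-order into left and right subtrees.
Root G: left subtree has 5 nodes {Q, W, H, N, K}, right has 1 {P}.
  Root H: left subtree has 2 nodes {Q, W}, right has 2 {N, K}.
    Root W: left subtree has 1 node {Q}, right has 0 { }.
    Root N: left subtree has 0 nodes { }, right has 1 {K}.

G, H, W, Q, N, K, P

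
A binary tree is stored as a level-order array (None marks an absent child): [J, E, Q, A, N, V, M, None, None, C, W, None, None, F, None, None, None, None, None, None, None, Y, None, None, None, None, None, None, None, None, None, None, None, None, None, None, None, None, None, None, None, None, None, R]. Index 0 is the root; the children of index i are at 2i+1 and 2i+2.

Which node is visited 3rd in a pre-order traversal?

Pre-order visits the node, then its left subtree, then its right subtree.
Visit J.
At J: go left to E.
  Visit E.
  At E: go left to A.
    A is a leaf — visit A.
  At E: go right to N.
    Visit N.
    At N: go left to C.
      C is a leaf — visit C.
    At N: go right to W.
      Visit W.
      At W: go left to Y.
        Visit Y.
        At Y: go left to R.
          R is a leaf — visit R.
        At Y: no right child.
      At W: no right child.
At J: go right to Q.
  Visit Q.
  At Q: go left to V.
    V is a leaf — visit V.
  At Q: go right to M.
    Visit M.
    At M: go left to F.
      F is a leaf — visit F.
    At M: no right child.
Full pre-order sequence: J, E, A, N, C, W, Y, R, Q, V, M, F.

A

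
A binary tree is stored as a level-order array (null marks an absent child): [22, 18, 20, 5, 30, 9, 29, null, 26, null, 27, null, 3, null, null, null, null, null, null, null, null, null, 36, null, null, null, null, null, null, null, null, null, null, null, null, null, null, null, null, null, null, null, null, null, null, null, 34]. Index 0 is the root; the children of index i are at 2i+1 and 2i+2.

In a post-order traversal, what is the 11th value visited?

20

Post-order visits the left subtree, then the right subtree, then the node.
At 22: go left to 18.
  At 18: go left to 5.
    At 5: no left child.
    At 5: go right to 26.
      26 is a leaf — visit 26.
    Visit 5.
  At 18: go right to 30.
    At 30: no left child.
    At 30: go right to 27.
      At 27: no left child.
      At 27: go right to 36.
        At 36: no left child.
        At 36: go right to 34.
          34 is a leaf — visit 34.
        Visit 36.
      Visit 27.
    Visit 30.
  Visit 18.
At 22: go right to 20.
  At 20: go left to 9.
    At 9: no left child.
    At 9: go right to 3.
      3 is a leaf — visit 3.
    Visit 9.
  At 20: go right to 29.
    29 is a leaf — visit 29.
  Visit 20.
Visit 22.
Full post-order sequence: 26, 5, 34, 36, 27, 30, 18, 3, 9, 29, 20, 22.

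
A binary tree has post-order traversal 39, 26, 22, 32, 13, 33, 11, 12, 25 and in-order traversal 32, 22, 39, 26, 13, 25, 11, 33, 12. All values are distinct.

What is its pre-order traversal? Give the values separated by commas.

25, 13, 32, 22, 26, 39, 12, 11, 33

The last element of post-order is the root; it splits in-order into left and right subtrees.
Root 25: left subtree has 5 nodes {32, 22, 39, 26, 13}, right has 3 {11, 33, 12}.
  Root 13: left subtree has 4 nodes {32, 22, 39, 26}, right has 0 { }.
    Root 32: left subtree has 0 nodes { }, right has 3 {22, 39, 26}.
      Root 22: left subtree has 0 nodes { }, right has 2 {39, 26}.
        Root 26: left subtree has 1 node {39}, right has 0 { }.
  Root 12: left subtree has 2 nodes {11, 33}, right has 0 { }.
    Root 11: left subtree has 0 nodes { }, right has 1 {33}.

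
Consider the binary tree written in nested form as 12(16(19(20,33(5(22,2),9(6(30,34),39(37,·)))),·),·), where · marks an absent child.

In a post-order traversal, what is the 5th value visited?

Post-order visits the left subtree, then the right subtree, then the node.
At 12: go left to 16.
  At 16: go left to 19.
    At 19: go left to 20.
      20 is a leaf — visit 20.
    At 19: go right to 33.
      At 33: go left to 5.
        At 5: go left to 22.
          22 is a leaf — visit 22.
        At 5: go right to 2.
          2 is a leaf — visit 2.
        Visit 5.
      At 33: go right to 9.
        At 9: go left to 6.
          At 6: go left to 30.
            30 is a leaf — visit 30.
          At 6: go right to 34.
            34 is a leaf — visit 34.
          Visit 6.
        At 9: go right to 39.
          At 39: go left to 37.
            37 is a leaf — visit 37.
          At 39: no right child.
          Visit 39.
        Visit 9.
      Visit 33.
    Visit 19.
  At 16: no right child.
  Visit 16.
At 12: no right child.
Visit 12.
Full post-order sequence: 20, 22, 2, 5, 30, 34, 6, 37, 39, 9, 33, 19, 16, 12.

30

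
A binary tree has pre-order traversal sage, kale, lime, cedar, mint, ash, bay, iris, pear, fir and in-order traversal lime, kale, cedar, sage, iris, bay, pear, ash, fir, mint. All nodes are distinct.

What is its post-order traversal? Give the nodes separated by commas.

lime, cedar, kale, iris, pear, bay, fir, ash, mint, sage

The first element of pre-order is the root; it splits in-order into left and right subtrees.
Root sage: left subtree has 3 nodes {lime, kale, cedar}, right has 6 {iris, bay, pear, ash, fir, mint}.
  Root kale: left subtree has 1 node {lime}, right has 1 {cedar}.
  Root mint: left subtree has 5 nodes {iris, bay, pear, ash, fir}, right has 0 { }.
    Root ash: left subtree has 3 nodes {iris, bay, pear}, right has 1 {fir}.
      Root bay: left subtree has 1 node {iris}, right has 1 {pear}.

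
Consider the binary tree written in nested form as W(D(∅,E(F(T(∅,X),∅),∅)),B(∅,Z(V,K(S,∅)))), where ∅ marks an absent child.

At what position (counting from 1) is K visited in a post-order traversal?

8

Post-order visits the left subtree, then the right subtree, then the node.
At W: go left to D.
  At D: no left child.
  At D: go right to E.
    At E: go left to F.
      At F: go left to T.
        At T: no left child.
        At T: go right to X.
          X is a leaf — visit X.
        Visit T.
      At F: no right child.
      Visit F.
    At E: no right child.
    Visit E.
  Visit D.
At W: go right to B.
  At B: no left child.
  At B: go right to Z.
    At Z: go left to V.
      V is a leaf — visit V.
    At Z: go right to K.
      At K: go left to S.
        S is a leaf — visit S.
      At K: no right child.
      Visit K.
    Visit Z.
  Visit B.
Visit W.
Full post-order sequence: X, T, F, E, D, V, S, K, Z, B, W.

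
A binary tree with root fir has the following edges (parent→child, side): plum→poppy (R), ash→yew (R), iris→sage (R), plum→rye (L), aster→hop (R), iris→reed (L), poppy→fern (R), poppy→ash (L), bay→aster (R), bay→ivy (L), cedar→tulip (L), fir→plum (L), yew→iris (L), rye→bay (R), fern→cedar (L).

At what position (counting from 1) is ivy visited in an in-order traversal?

2

In-order visits the left subtree, then the node, then the right subtree.
At fir: go left to plum.
  At plum: go left to rye.
    At rye: no left child.
    Visit rye.
    At rye: go right to bay.
      At bay: go left to ivy.
        ivy is a leaf — visit ivy.
      Visit bay.
      At bay: go right to aster.
        At aster: no left child.
        Visit aster.
        At aster: go right to hop.
          hop is a leaf — visit hop.
  Visit plum.
  At plum: go right to poppy.
    At poppy: go left to ash.
      At ash: no left child.
      Visit ash.
      At ash: go right to yew.
        At yew: go left to iris.
          At iris: go left to reed.
            reed is a leaf — visit reed.
          Visit iris.
          At iris: go right to sage.
            sage is a leaf — visit sage.
        Visit yew.
        At yew: no right child.
    Visit poppy.
    At poppy: go right to fern.
      At fern: go left to cedar.
        At cedar: go left to tulip.
          tulip is a leaf — visit tulip.
        Visit cedar.
        At cedar: no right child.
      Visit fern.
      At fern: no right child.
Visit fir.
At fir: no right child.
Full in-order sequence: rye, ivy, bay, aster, hop, plum, ash, reed, iris, sage, yew, poppy, tulip, cedar, fern, fir.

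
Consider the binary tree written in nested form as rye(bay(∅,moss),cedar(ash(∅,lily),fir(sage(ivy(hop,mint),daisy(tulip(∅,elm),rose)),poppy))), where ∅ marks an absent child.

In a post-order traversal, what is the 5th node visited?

Post-order visits the left subtree, then the right subtree, then the node.
At rye: go left to bay.
  At bay: no left child.
  At bay: go right to moss.
    moss is a leaf — visit moss.
  Visit bay.
At rye: go right to cedar.
  At cedar: go left to ash.
    At ash: no left child.
    At ash: go right to lily.
      lily is a leaf — visit lily.
    Visit ash.
  At cedar: go right to fir.
    At fir: go left to sage.
      At sage: go left to ivy.
        At ivy: go left to hop.
          hop is a leaf — visit hop.
        At ivy: go right to mint.
          mint is a leaf — visit mint.
        Visit ivy.
      At sage: go right to daisy.
        At daisy: go left to tulip.
          At tulip: no left child.
          At tulip: go right to elm.
            elm is a leaf — visit elm.
          Visit tulip.
        At daisy: go right to rose.
          rose is a leaf — visit rose.
        Visit daisy.
      Visit sage.
    At fir: go right to poppy.
      poppy is a leaf — visit poppy.
    Visit fir.
  Visit cedar.
Visit rye.
Full post-order sequence: moss, bay, lily, ash, hop, mint, ivy, elm, tulip, rose, daisy, sage, poppy, fir, cedar, rye.

hop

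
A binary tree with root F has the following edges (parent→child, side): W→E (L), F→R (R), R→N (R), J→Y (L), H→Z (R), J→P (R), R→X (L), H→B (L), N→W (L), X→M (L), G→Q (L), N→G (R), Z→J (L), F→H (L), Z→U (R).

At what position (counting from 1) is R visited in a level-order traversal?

Level-order visits nodes level by level from the root, left to right within each level.
Level 0: F
Level 1: H, R
Level 2: B, Z, X, N
Level 3: J, U, M, W, G
Level 4: Y, P, E, Q
Full level-order sequence: F, H, R, B, Z, X, N, J, U, M, W, G, Y, P, E, Q.

3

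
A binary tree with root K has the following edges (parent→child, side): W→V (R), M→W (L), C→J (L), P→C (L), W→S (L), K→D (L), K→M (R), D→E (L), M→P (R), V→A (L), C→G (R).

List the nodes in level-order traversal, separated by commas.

Level-order visits nodes level by level from the root, left to right within each level.
Level 0: K
Level 1: D, M
Level 2: E, W, P
Level 3: S, V, C
Level 4: A, J, G

K, D, M, E, W, P, S, V, C, A, J, G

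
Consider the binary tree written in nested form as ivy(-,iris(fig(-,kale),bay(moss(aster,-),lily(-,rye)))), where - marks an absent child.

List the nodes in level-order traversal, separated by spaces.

ivy iris fig bay kale moss lily aster rye

Level-order visits nodes level by level from the root, left to right within each level.
Level 0: ivy
Level 1: iris
Level 2: fig, bay
Level 3: kale, moss, lily
Level 4: aster, rye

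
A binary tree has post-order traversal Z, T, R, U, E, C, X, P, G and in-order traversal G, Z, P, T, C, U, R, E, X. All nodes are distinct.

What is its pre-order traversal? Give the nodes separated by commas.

G, P, Z, X, C, T, E, U, R

The last element of post-order is the root; it splits in-order into left and right subtrees.
Root G: left subtree has 0 nodes { }, right has 8 {Z, P, T, C, U, R, E, X}.
  Root P: left subtree has 1 node {Z}, right has 6 {T, C, U, R, E, X}.
    Root X: left subtree has 5 nodes {T, C, U, R, E}, right has 0 { }.
      Root C: left subtree has 1 node {T}, right has 3 {U, R, E}.
        Root E: left subtree has 2 nodes {U, R}, right has 0 { }.
          Root U: left subtree has 0 nodes { }, right has 1 {R}.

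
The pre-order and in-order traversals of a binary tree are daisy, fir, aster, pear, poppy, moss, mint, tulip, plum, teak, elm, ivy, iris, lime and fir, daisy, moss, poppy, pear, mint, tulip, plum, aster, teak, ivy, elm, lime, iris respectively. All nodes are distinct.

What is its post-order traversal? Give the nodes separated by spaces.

The first element of pre-order is the root; it splits in-order into left and right subtrees.
Root daisy: left subtree has 1 node {fir}, right has 12 {moss, poppy, pear, mint, tulip, plum, aster, teak, ivy, elm, lime, iris}.
  Root aster: left subtree has 6 nodes {moss, poppy, pear, mint, tulip, plum}, right has 5 {teak, ivy, elm, lime, iris}.
    Root pear: left subtree has 2 nodes {moss, poppy}, right has 3 {mint, tulip, plum}.
      Root poppy: left subtree has 1 node {moss}, right has 0 { }.
      Root mint: left subtree has 0 nodes { }, right has 2 {tulip, plum}.
        Root tulip: left subtree has 0 nodes { }, right has 1 {plum}.
    Root teak: left subtree has 0 nodes { }, right has 4 {ivy, elm, lime, iris}.
      Root elm: left subtree has 1 node {ivy}, right has 2 {lime, iris}.
        Root iris: left subtree has 1 node {lime}, right has 0 { }.

fir moss poppy plum tulip mint pear ivy lime iris elm teak aster daisy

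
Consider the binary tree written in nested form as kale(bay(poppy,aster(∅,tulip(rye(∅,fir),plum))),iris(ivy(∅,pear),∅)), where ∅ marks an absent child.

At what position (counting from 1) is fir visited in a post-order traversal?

2

Post-order visits the left subtree, then the right subtree, then the node.
At kale: go left to bay.
  At bay: go left to poppy.
    poppy is a leaf — visit poppy.
  At bay: go right to aster.
    At aster: no left child.
    At aster: go right to tulip.
      At tulip: go left to rye.
        At rye: no left child.
        At rye: go right to fir.
          fir is a leaf — visit fir.
        Visit rye.
      At tulip: go right to plum.
        plum is a leaf — visit plum.
      Visit tulip.
    Visit aster.
  Visit bay.
At kale: go right to iris.
  At iris: go left to ivy.
    At ivy: no left child.
    At ivy: go right to pear.
      pear is a leaf — visit pear.
    Visit ivy.
  At iris: no right child.
  Visit iris.
Visit kale.
Full post-order sequence: poppy, fir, rye, plum, tulip, aster, bay, pear, ivy, iris, kale.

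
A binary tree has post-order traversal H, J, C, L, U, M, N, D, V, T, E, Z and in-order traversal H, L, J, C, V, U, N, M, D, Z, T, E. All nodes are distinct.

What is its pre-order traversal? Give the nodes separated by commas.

The last element of post-order is the root; it splits in-order into left and right subtrees.
Root Z: left subtree has 9 nodes {H, L, J, C, V, U, N, M, D}, right has 2 {T, E}.
  Root V: left subtree has 4 nodes {H, L, J, C}, right has 4 {U, N, M, D}.
    Root L: left subtree has 1 node {H}, right has 2 {J, C}.
      Root C: left subtree has 1 node {J}, right has 0 { }.
    Root D: left subtree has 3 nodes {U, N, M}, right has 0 { }.
      Root N: left subtree has 1 node {U}, right has 1 {M}.
  Root E: left subtree has 1 node {T}, right has 0 { }.

Z, V, L, H, C, J, D, N, U, M, E, T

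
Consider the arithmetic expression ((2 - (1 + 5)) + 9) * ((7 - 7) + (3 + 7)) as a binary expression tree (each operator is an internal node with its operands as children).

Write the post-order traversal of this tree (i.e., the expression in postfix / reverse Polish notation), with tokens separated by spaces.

2 1 5 + - 9 + 7 7 - 3 7 + + *

Post-order on an expression tree gives postfix notation: for each operator, emit left operand, right operand, then the operator.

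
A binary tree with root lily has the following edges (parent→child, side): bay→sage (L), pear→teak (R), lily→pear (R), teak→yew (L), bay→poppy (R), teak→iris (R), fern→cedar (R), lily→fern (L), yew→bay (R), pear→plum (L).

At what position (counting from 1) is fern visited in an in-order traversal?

In-order visits the left subtree, then the node, then the right subtree.
At lily: go left to fern.
  At fern: no left child.
  Visit fern.
  At fern: go right to cedar.
    cedar is a leaf — visit cedar.
Visit lily.
At lily: go right to pear.
  At pear: go left to plum.
    plum is a leaf — visit plum.
  Visit pear.
  At pear: go right to teak.
    At teak: go left to yew.
      At yew: no left child.
      Visit yew.
      At yew: go right to bay.
        At bay: go left to sage.
          sage is a leaf — visit sage.
        Visit bay.
        At bay: go right to poppy.
          poppy is a leaf — visit poppy.
    Visit teak.
    At teak: go right to iris.
      iris is a leaf — visit iris.
Full in-order sequence: fern, cedar, lily, plum, pear, yew, sage, bay, poppy, teak, iris.

1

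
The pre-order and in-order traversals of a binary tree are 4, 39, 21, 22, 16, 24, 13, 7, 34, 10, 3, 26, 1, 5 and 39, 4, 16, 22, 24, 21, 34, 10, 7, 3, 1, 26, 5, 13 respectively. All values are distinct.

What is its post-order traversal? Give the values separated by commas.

The first element of pre-order is the root; it splits in-order into left and right subtrees.
Root 4: left subtree has 1 node {39}, right has 12 {16, 22, 24, 21, 34, 10, 7, 3, 1, 26, 5, 13}.
  Root 21: left subtree has 3 nodes {16, 22, 24}, right has 8 {34, 10, 7, 3, 1, 26, 5, 13}.
    Root 22: left subtree has 1 node {16}, right has 1 {24}.
    Root 13: left subtree has 7 nodes {34, 10, 7, 3, 1, 26, 5}, right has 0 { }.
      Root 7: left subtree has 2 nodes {34, 10}, right has 4 {3, 1, 26, 5}.
        Root 34: left subtree has 0 nodes { }, right has 1 {10}.
        Root 3: left subtree has 0 nodes { }, right has 3 {1, 26, 5}.
          Root 26: left subtree has 1 node {1}, right has 1 {5}.

39, 16, 24, 22, 10, 34, 1, 5, 26, 3, 7, 13, 21, 4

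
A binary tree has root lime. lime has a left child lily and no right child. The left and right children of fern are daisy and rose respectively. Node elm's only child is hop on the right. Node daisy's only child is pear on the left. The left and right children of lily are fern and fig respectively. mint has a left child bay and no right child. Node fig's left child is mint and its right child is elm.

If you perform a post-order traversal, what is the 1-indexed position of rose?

Post-order visits the left subtree, then the right subtree, then the node.
At lime: go left to lily.
  At lily: go left to fern.
    At fern: go left to daisy.
      At daisy: go left to pear.
        pear is a leaf — visit pear.
      At daisy: no right child.
      Visit daisy.
    At fern: go right to rose.
      rose is a leaf — visit rose.
    Visit fern.
  At lily: go right to fig.
    At fig: go left to mint.
      At mint: go left to bay.
        bay is a leaf — visit bay.
      At mint: no right child.
      Visit mint.
    At fig: go right to elm.
      At elm: no left child.
      At elm: go right to hop.
        hop is a leaf — visit hop.
      Visit elm.
    Visit fig.
  Visit lily.
At lime: no right child.
Visit lime.
Full post-order sequence: pear, daisy, rose, fern, bay, mint, hop, elm, fig, lily, lime.

3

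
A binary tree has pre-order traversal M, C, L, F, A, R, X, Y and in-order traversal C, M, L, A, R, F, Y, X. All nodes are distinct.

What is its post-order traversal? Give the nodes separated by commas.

The first element of pre-order is the root; it splits in-order into left and right subtrees.
Root M: left subtree has 1 node {C}, right has 6 {L, A, R, F, Y, X}.
  Root L: left subtree has 0 nodes { }, right has 5 {A, R, F, Y, X}.
    Root F: left subtree has 2 nodes {A, R}, right has 2 {Y, X}.
      Root A: left subtree has 0 nodes { }, right has 1 {R}.
      Root X: left subtree has 1 node {Y}, right has 0 { }.

C, R, A, Y, X, F, L, M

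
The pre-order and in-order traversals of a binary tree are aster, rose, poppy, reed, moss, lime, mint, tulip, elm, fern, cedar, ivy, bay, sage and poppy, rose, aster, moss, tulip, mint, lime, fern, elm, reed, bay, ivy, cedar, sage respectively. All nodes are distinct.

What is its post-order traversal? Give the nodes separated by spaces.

poppy rose tulip mint fern elm lime moss bay ivy sage cedar reed aster

The first element of pre-order is the root; it splits in-order into left and right subtrees.
Root aster: left subtree has 2 nodes {poppy, rose}, right has 11 {moss, tulip, mint, lime, fern, elm, reed, bay, ivy, cedar, sage}.
  Root rose: left subtree has 1 node {poppy}, right has 0 { }.
  Root reed: left subtree has 6 nodes {moss, tulip, mint, lime, fern, elm}, right has 4 {bay, ivy, cedar, sage}.
    Root moss: left subtree has 0 nodes { }, right has 5 {tulip, mint, lime, fern, elm}.
      Root lime: left subtree has 2 nodes {tulip, mint}, right has 2 {fern, elm}.
        Root mint: left subtree has 1 node {tulip}, right has 0 { }.
        Root elm: left subtree has 1 node {fern}, right has 0 { }.
    Root cedar: left subtree has 2 nodes {bay, ivy}, right has 1 {sage}.
      Root ivy: left subtree has 1 node {bay}, right has 0 { }.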